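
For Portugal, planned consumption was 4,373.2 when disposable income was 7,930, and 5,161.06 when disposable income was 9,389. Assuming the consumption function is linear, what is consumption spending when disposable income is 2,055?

MPC = (5161.06 − 4373.2)/(9389 − 7930) = 787.86/1459 = 0.54
a = 4373.2 − 0.54(7930) = 4373.2 − 4282.2 = 91
C = 91 + 0.54(2055) = 91 + 1109.7 = 1200.7

C = 1200.7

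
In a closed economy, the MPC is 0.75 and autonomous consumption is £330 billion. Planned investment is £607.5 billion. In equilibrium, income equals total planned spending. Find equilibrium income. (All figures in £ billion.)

Y = 3750

Y = C + I = 330 + 0.75Y + 607.5
Y − 0.75Y = 937.5
0.25Y = 937.5, so Y = 937.5/0.25 = 3750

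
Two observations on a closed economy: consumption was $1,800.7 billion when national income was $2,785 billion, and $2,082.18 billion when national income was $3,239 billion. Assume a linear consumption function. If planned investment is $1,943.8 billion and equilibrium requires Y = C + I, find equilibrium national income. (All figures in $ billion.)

MPC = (2082.18 − 1800.7)/(3239 − 2785) = 281.48/454 = 0.62
a = 1800.7 − 0.62(2785) = 74
Equilibrium: Y = 74 + 0.62Y + 1943.8
0.38Y = 2017.8, so Y = 2017.8/0.38 = 5310

Y = 5310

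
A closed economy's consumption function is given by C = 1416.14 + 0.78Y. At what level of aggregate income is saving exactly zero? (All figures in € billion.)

Y = 6437

At break-even, C = Y: 1416.14 + 0.78Y = Y
0.22Y = 1416.14, so Y = 1416.14/0.22 = 6437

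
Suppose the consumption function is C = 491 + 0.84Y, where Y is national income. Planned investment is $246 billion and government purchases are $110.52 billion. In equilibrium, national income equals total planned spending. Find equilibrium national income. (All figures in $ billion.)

Y = C + I + G = 491 + 0.84Y + 246 + 110.52
Y − 0.84Y = 847.52
0.16Y = 847.52, so Y = 847.52/0.16 = 5297

Y = 5297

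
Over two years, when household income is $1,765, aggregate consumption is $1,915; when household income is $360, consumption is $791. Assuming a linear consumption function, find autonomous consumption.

MPC = ΔC/ΔY = (1915 − 791)/(1765 − 360) = 1124/1405 = 0.8
a = C − MPC·Y = 791 − 0.8(360) = 791 − 288 = 503

a = 503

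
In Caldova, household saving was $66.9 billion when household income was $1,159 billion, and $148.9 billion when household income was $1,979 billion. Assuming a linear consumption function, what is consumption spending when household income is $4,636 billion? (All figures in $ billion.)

MPS = ΔS/ΔY = (148.9 − 66.9)/(1979 − 1159) = 82/820 = 0.1
MPC = 1 − MPS = 0.9
Autonomous saving = 66.9 − 0.1(1159) = -49, so a = 49
C = 49 + 0.9(4636) = 49 + 4172.4 = 4221.4

C = 4221.4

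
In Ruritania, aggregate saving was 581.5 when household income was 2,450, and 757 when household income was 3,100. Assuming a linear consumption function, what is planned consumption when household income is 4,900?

C = 3657

MPS = ΔS/ΔY = (757 − 581.5)/(3100 − 2450) = 175.5/650 = 0.27
MPC = 1 − MPS = 0.73
Autonomous saving = 581.5 − 0.27(2450) = -80, so a = 80
C = 80 + 0.73(4900) = 80 + 3577 = 3657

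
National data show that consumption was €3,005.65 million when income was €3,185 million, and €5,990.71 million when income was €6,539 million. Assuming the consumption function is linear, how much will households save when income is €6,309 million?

S = 522.99

MPC = (5990.71 − 3005.65)/(6539 − 3185) = 2985.06/3354 = 0.89
a = 3005.65 − 0.89(3185) = 3005.65 − 2834.65 = 171
C = 171 + 0.89(6309) = 5786.01
S = 6309 − 5786.01 = 522.99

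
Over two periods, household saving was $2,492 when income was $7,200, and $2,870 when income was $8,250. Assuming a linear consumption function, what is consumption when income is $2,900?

MPS = ΔS/ΔY = (2870 − 2492)/(8250 − 7200) = 378/1050 = 0.36
MPC = 1 − MPS = 0.64
Autonomous saving = 2492 − 0.36(7200) = -100, so a = 100
C = 100 + 0.64(2900) = 100 + 1856 = 1956

C = 1956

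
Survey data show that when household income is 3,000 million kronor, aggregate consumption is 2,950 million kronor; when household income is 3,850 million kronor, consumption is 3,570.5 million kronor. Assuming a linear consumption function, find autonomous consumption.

a = 760

MPC = ΔC/ΔY = (3570.5 − 2950)/(3850 − 3000) = 620.5/850 = 0.73
a = C − MPC·Y = 2950 − 0.73(3000) = 2950 − 2190 = 760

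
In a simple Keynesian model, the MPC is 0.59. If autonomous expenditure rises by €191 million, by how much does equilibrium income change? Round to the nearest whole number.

ΔY ≈ 466

The multiplier is 1/(1 − MPC) = 1/0.41.
ΔY = 191/0.41 = 465.85 ≈ 466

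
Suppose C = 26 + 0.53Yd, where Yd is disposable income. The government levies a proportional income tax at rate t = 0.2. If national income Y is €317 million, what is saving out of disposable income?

S = 93.192

Yd = (1 − 0.2)(317) = 0.8(317) = 253.6
C = 26 + 0.53(253.6) = 26 + 134.408 = 160.408
S = Yd − C = 253.6 − 160.408 = 93.192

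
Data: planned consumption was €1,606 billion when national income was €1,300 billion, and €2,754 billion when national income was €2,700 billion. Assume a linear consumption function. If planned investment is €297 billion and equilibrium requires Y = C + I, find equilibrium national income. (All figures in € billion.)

MPC = (2754 − 1606)/(2700 − 1300) = 1148/1400 = 0.82
a = 1606 − 0.82(1300) = 540
Equilibrium: Y = 540 + 0.82Y + 297
0.18Y = 837, so Y = 837/0.18 = 4650

Y = 4650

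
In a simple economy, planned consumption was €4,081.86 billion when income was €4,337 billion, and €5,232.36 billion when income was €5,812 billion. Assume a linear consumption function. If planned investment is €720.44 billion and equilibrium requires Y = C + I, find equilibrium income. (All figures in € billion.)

MPC = (5232.36 − 4081.86)/(5812 − 4337) = 1150.5/1475 = 0.78
a = 4081.86 − 0.78(4337) = 699
Equilibrium: Y = 699 + 0.78Y + 720.44
0.22Y = 1419.44, so Y = 1419.44/0.22 = 6452

Y = 6452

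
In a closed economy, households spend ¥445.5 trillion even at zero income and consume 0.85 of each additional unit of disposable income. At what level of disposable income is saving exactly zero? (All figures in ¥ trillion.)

Y = 2970

At break-even, C = Y: 445.5 + 0.85Y = Y
0.15Y = 445.5, so Y = 445.5/0.15 = 2970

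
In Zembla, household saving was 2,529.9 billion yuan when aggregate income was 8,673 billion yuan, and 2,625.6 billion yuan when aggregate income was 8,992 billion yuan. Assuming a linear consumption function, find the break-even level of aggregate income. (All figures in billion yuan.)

Y = 240

MPS = ΔS/ΔY = (2625.6 − 2529.9)/(8992 − 8673) = 95.7/319 = 0.3
MPC = 1 − MPS = 0.7
From S(8673) = 2529.9: −a + 0.3(8673) = 2529.9, so a = 2601.9 − 2529.9 = 72
Break-even (S = 0): Y = a/MPS = 72/0.3 = 240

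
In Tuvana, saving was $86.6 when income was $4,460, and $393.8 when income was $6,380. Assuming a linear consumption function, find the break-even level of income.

Y = 3918.75

MPS = ΔS/ΔY = (393.8 − 86.6)/(6380 − 4460) = 307.2/1920 = 0.16
MPC = 1 − MPS = 0.84
From S(4460) = 86.6: −a + 0.16(4460) = 86.6, so a = 713.6 − 86.6 = 627
Break-even (S = 0): Y = a/MPS = 627/0.16 = 3918.75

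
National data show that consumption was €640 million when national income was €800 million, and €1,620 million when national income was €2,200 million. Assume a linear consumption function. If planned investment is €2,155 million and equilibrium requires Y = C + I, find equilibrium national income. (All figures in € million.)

MPC = (1620 − 640)/(2200 − 800) = 980/1400 = 0.7
a = 640 − 0.7(800) = 80
Equilibrium: Y = 80 + 0.7Y + 2155
0.3Y = 2235, so Y = 2235/0.3 = 7450

Y = 7450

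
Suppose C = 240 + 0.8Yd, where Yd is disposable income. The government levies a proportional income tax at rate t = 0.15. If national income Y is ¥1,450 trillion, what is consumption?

C = 1226

Yd = (1 − 0.15)(1450) = 0.85(1450) = 1232.5
C = 240 + 0.8(1232.5) = 240 + 986 = 1226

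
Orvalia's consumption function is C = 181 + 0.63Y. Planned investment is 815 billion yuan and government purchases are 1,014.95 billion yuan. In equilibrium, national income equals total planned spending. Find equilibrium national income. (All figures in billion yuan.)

Y = 5435

Y = C + I + G = 181 + 0.63Y + 815 + 1014.95
Y − 0.63Y = 2010.95
0.37Y = 2010.95, so Y = 2010.95/0.37 = 5435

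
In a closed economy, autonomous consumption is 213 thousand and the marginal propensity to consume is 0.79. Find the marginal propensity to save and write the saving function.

MPS = 0.21; S = -213 + 0.21Y

MPS = 1 − MPC = 1 − 0.79 = 0.21
S = Y − C = -213 + 0.21Y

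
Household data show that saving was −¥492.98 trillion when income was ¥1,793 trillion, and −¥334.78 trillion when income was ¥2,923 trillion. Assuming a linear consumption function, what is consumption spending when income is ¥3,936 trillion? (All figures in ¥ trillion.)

MPS = ΔS/ΔY = (-334.78 − (-492.98))/(2923 − 1793) = 158.2/1130 = 0.14
MPC = 1 − MPS = 0.86
Autonomous saving = -492.98 − 0.14(1793) = -744, so a = 744
C = 744 + 0.86(3936) = 744 + 3384.96 = 4128.96

C = 4128.96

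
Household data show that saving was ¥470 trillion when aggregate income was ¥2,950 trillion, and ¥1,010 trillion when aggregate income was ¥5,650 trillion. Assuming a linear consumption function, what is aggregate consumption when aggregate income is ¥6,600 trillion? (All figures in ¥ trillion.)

C = 5400

MPS = ΔS/ΔY = (1010 − 470)/(5650 − 2950) = 540/2700 = 0.2
MPC = 1 − MPS = 0.8
Autonomous saving = 470 − 0.2(2950) = -120, so a = 120
C = 120 + 0.8(6600) = 120 + 5280 = 5400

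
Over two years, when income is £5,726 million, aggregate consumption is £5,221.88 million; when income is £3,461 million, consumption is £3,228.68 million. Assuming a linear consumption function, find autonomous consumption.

a = 183

MPC = ΔC/ΔY = (5221.88 − 3228.68)/(5726 − 3461) = 1993.2/2265 = 0.88
a = C − MPC·Y = 3228.68 − 0.88(3461) = 3228.68 − 3045.68 = 183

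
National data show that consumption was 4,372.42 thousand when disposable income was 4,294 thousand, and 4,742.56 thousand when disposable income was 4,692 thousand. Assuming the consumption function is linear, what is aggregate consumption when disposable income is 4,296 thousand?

MPC = (4742.56 − 4372.42)/(4692 − 4294) = 370.14/398 = 0.93
a = 4372.42 − 0.93(4294) = 4372.42 − 3993.42 = 379
C = 379 + 0.93(4296) = 379 + 3995.28 = 4374.28

C = 4374.28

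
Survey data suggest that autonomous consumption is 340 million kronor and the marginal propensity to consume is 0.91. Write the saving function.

S = -340 + 0.09Y

S = Y − C = Y − (340 + 0.91Y) = -340 + (1 − 0.91)Y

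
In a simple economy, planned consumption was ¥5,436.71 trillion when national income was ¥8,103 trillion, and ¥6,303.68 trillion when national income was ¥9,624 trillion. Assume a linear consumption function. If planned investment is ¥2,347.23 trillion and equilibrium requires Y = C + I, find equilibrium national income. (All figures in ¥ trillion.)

Y = 7361

MPC = (6303.68 − 5436.71)/(9624 − 8103) = 866.97/1521 = 0.57
a = 5436.71 − 0.57(8103) = 818
Equilibrium: Y = 818 + 0.57Y + 2347.23
0.43Y = 3165.23, so Y = 3165.23/0.43 = 7361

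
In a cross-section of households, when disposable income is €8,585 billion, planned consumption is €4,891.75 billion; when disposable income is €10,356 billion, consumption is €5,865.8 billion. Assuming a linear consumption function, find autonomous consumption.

MPC = ΔC/ΔY = (5865.8 − 4891.75)/(10356 − 8585) = 974.05/1771 = 0.55
a = C − MPC·Y = 4891.75 − 0.55(8585) = 4891.75 − 4721.75 = 170

a = 170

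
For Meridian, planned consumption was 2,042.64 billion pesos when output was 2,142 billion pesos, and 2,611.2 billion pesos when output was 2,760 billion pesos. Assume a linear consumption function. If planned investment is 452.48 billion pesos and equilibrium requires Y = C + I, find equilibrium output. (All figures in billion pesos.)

MPC = (2611.2 − 2042.64)/(2760 − 2142) = 568.56/618 = 0.92
a = 2042.64 − 0.92(2142) = 72
Equilibrium: Y = 72 + 0.92Y + 452.48
0.08Y = 524.48, so Y = 524.48/0.08 = 6556

Y = 6556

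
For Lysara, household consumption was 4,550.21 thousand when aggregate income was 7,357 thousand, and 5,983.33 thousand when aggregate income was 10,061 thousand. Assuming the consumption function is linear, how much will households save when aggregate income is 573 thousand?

S = -381.69

MPC = (5983.33 − 4550.21)/(10061 − 7357) = 1433.12/2704 = 0.53
a = 4550.21 − 0.53(7357) = 4550.21 − 3899.21 = 651
C = 651 + 0.53(573) = 954.69
S = 573 − 954.69 = -381.69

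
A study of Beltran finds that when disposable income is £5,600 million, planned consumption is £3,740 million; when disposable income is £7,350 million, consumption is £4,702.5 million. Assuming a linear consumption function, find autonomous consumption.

a = 660

MPC = ΔC/ΔY = (4702.5 − 3740)/(7350 − 5600) = 962.5/1750 = 0.55
a = C − MPC·Y = 3740 − 0.55(5600) = 3740 − 3080 = 660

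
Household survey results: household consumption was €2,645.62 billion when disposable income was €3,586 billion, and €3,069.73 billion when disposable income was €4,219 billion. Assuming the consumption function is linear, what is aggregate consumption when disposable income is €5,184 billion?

C = 3716.28

MPC = (3069.73 − 2645.62)/(4219 − 3586) = 424.11/633 = 0.67
a = 2645.62 − 0.67(3586) = 2645.62 − 2402.62 = 243
C = 243 + 0.67(5184) = 243 + 3473.28 = 3716.28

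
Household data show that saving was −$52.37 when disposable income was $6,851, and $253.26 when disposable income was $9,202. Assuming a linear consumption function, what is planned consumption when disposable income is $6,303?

MPS = ΔS/ΔY = (253.26 − (-52.37))/(9202 − 6851) = 305.63/2351 = 0.13
MPC = 1 − MPS = 0.87
Autonomous saving = -52.37 − 0.13(6851) = -943, so a = 943
C = 943 + 0.87(6303) = 943 + 5483.61 = 6426.61

C = 6426.61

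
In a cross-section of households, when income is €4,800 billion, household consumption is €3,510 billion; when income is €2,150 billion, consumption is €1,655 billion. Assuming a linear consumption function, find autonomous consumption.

a = 150

MPC = ΔC/ΔY = (3510 − 1655)/(4800 − 2150) = 1855/2650 = 0.7
a = C − MPC·Y = 1655 − 0.7(2150) = 1655 − 1505 = 150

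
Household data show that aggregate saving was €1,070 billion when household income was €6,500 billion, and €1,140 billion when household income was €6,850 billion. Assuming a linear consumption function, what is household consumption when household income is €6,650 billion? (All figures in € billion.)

MPS = ΔS/ΔY = (1140 − 1070)/(6850 − 6500) = 70/350 = 0.2
MPC = 1 − MPS = 0.8
Autonomous saving = 1070 − 0.2(6500) = -230, so a = 230
C = 230 + 0.8(6650) = 230 + 5320 = 5550

C = 5550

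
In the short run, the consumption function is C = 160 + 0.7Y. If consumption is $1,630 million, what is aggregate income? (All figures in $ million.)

160 + 0.7Y = 1630
0.7Y = 1470, so Y = 1470/0.7 = 2100

Y = 2100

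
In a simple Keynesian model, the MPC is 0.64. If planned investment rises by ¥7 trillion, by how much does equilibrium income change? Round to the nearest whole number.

ΔY ≈ 19

The multiplier is 1/(1 − MPC) = 1/0.36.
ΔY = 7/0.36 = 19.44 ≈ 19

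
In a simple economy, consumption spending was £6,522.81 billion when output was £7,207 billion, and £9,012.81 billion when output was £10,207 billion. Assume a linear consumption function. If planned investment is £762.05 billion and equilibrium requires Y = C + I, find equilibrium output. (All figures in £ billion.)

MPC = (9012.81 − 6522.81)/(10207 − 7207) = 2490/3000 = 0.83
a = 6522.81 − 0.83(7207) = 541
Equilibrium: Y = 541 + 0.83Y + 762.05
0.17Y = 1303.05, so Y = 1303.05/0.17 = 7665

Y = 7665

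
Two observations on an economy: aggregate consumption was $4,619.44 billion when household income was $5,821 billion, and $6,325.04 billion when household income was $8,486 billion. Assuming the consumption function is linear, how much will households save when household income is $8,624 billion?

MPC = (6325.04 − 4619.44)/(8486 − 5821) = 1705.6/2665 = 0.64
a = 4619.44 − 0.64(5821) = 4619.44 − 3725.44 = 894
C = 894 + 0.64(8624) = 6413.36
S = 8624 − 6413.36 = 2210.64

S = 2210.64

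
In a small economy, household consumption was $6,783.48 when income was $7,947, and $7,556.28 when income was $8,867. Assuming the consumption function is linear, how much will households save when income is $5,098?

S = 707.68

MPC = (7556.28 − 6783.48)/(8867 − 7947) = 772.8/920 = 0.84
a = 6783.48 − 0.84(7947) = 6783.48 − 6675.48 = 108
C = 108 + 0.84(5098) = 4390.32
S = 5098 − 4390.32 = 707.68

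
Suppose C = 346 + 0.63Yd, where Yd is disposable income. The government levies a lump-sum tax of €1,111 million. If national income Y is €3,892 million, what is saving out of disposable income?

S = 682.97

Yd = Y − T = 3892 − 1111 = 2781
C = 346 + 0.63(2781) = 346 + 1752.03 = 2098.03
S = Yd − C = 2781 − 2098.03 = 682.97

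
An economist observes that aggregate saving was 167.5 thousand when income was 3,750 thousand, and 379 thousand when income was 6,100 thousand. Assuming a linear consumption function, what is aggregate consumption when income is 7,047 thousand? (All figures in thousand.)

C = 6582.77

MPS = ΔS/ΔY = (379 − 167.5)/(6100 − 3750) = 211.5/2350 = 0.09
MPC = 1 − MPS = 0.91
Autonomous saving = 167.5 − 0.09(3750) = -170, so a = 170
C = 170 + 0.91(7047) = 170 + 6412.77 = 6582.77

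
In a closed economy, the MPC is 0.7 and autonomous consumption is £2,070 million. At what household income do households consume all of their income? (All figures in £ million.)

At break-even, C = Y: 2070 + 0.7Y = Y
0.3Y = 2070, so Y = 2070/0.3 = 6900

Y = 6900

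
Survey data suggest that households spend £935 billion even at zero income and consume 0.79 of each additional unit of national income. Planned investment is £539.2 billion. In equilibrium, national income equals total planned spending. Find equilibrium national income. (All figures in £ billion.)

Y = C + I = 935 + 0.79Y + 539.2
Y − 0.79Y = 1474.2
0.21Y = 1474.2, so Y = 1474.2/0.21 = 7020

Y = 7020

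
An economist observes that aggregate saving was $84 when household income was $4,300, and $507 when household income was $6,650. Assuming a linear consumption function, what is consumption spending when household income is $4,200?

C = 4134

MPS = ΔS/ΔY = (507 − 84)/(6650 − 4300) = 423/2350 = 0.18
MPC = 1 − MPS = 0.82
Autonomous saving = 84 − 0.18(4300) = -690, so a = 690
C = 690 + 0.82(4200) = 690 + 3444 = 4134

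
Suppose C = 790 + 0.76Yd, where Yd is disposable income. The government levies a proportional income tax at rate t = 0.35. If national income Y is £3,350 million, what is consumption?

C = 2444.9

Yd = (1 − 0.35)(3350) = 0.65(3350) = 2177.5
C = 790 + 0.76(2177.5) = 790 + 1654.9 = 2444.9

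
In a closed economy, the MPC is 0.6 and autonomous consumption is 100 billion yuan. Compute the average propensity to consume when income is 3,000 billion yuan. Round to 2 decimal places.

APC = 0.63

C = 100 + 0.6(3000) = 1900
APC = C/Y = 1900/3000 = 0.63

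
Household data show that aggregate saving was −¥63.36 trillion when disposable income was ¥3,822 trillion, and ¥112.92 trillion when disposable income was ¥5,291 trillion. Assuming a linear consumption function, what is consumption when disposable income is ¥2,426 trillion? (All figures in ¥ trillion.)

MPS = ΔS/ΔY = (112.92 − (-63.36))/(5291 − 3822) = 176.28/1469 = 0.12
MPC = 1 − MPS = 0.88
Autonomous saving = -63.36 − 0.12(3822) = -522, so a = 522
C = 522 + 0.88(2426) = 522 + 2134.88 = 2656.88

C = 2656.88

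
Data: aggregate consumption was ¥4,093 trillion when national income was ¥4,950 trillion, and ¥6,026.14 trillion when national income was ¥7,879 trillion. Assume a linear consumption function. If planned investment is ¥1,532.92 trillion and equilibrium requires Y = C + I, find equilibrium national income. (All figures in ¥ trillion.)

Y = 6938

MPC = (6026.14 − 4093)/(7879 − 4950) = 1933.14/2929 = 0.66
a = 4093 − 0.66(4950) = 826
Equilibrium: Y = 826 + 0.66Y + 1532.92
0.34Y = 2358.92, so Y = 2358.92/0.34 = 6938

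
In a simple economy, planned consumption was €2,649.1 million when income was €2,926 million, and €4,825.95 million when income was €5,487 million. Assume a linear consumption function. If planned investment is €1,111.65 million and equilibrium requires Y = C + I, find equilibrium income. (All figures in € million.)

MPC = (4825.95 − 2649.1)/(5487 − 2926) = 2176.85/2561 = 0.85
a = 2649.1 − 0.85(2926) = 162
Equilibrium: Y = 162 + 0.85Y + 1111.65
0.15Y = 1273.65, so Y = 1273.65/0.15 = 8491

Y = 8491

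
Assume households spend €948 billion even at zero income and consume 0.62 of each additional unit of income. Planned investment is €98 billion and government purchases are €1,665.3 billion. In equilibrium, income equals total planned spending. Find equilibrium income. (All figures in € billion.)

Y = C + I + G = 948 + 0.62Y + 98 + 1665.3
Y − 0.62Y = 2711.3
0.38Y = 2711.3, so Y = 2711.3/0.38 = 7135

Y = 7135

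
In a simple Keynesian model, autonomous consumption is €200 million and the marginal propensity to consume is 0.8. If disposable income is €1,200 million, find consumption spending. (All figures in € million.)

C = 1160

C = 200 + 0.8(1200) = 200 + 960 = 1160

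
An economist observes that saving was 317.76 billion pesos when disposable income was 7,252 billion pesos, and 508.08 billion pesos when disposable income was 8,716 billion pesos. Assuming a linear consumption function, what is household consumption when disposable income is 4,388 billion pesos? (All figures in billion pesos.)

MPS = ΔS/ΔY = (508.08 − 317.76)/(8716 − 7252) = 190.32/1464 = 0.13
MPC = 1 − MPS = 0.87
Autonomous saving = 317.76 − 0.13(7252) = -625, so a = 625
C = 625 + 0.87(4388) = 625 + 3817.56 = 4442.56

C = 4442.56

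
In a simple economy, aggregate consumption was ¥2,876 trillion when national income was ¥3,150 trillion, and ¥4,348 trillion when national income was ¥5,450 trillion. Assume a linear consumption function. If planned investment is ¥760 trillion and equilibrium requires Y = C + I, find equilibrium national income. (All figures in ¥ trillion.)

MPC = (4348 − 2876)/(5450 − 3150) = 1472/2300 = 0.64
a = 2876 − 0.64(3150) = 860
Equilibrium: Y = 860 + 0.64Y + 760
0.36Y = 1620, so Y = 1620/0.36 = 4500

Y = 4500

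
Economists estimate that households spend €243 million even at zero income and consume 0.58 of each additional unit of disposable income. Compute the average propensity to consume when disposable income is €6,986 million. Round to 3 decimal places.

APC = 0.615

C = 243 + 0.58(6986) = 4294.88
APC = C/Y = 4294.88/6986 = 0.615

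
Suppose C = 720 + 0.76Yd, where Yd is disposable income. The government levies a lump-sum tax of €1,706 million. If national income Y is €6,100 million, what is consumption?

Yd = Y − T = 6100 − 1706 = 4394
C = 720 + 0.76(4394) = 720 + 3339.44 = 4059.44

C = 4059.44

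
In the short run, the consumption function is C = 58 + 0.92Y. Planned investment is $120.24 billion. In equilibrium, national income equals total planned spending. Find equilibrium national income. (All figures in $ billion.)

Y = C + I = 58 + 0.92Y + 120.24
Y − 0.92Y = 178.24
0.08Y = 178.24, so Y = 178.24/0.08 = 2228

Y = 2228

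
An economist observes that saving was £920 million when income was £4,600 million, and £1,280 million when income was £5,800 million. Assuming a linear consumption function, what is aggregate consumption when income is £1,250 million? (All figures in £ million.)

C = 1335

MPS = ΔS/ΔY = (1280 − 920)/(5800 − 4600) = 360/1200 = 0.3
MPC = 1 − MPS = 0.7
Autonomous saving = 920 − 0.3(4600) = -460, so a = 460
C = 460 + 0.7(1250) = 460 + 875 = 1335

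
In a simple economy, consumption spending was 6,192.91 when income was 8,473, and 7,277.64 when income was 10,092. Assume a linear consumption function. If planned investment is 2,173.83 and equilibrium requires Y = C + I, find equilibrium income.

Y = 8151

MPC = (7277.64 − 6192.91)/(10092 − 8473) = 1084.73/1619 = 0.67
a = 6192.91 − 0.67(8473) = 516
Equilibrium: Y = 516 + 0.67Y + 2173.83
0.33Y = 2689.83, so Y = 2689.83/0.33 = 8151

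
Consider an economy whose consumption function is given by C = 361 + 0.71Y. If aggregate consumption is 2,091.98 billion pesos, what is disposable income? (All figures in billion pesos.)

Y = 2438

361 + 0.71Y = 2091.98
0.71Y = 1730.98, so Y = 1730.98/0.71 = 2438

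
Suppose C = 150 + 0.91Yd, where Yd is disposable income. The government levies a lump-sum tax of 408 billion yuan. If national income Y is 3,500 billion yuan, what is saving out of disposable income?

S = 128.28

Yd = Y − T = 3500 − 408 = 3092
C = 150 + 0.91(3092) = 150 + 2813.72 = 2963.72
S = Yd − C = 3092 − 2963.72 = 128.28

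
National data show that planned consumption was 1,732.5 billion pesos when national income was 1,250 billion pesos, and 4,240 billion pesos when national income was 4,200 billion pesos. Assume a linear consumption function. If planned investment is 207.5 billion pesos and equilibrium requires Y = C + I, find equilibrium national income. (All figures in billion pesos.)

MPC = (4240 − 1732.5)/(4200 − 1250) = 2507.5/2950 = 0.85
a = 1732.5 − 0.85(1250) = 670
Equilibrium: Y = 670 + 0.85Y + 207.5
0.15Y = 877.5, so Y = 877.5/0.15 = 5850

Y = 5850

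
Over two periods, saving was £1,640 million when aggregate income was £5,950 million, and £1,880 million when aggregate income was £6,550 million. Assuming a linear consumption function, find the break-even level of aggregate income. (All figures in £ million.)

Y = 1850

MPS = ΔS/ΔY = (1880 − 1640)/(6550 − 5950) = 240/600 = 0.4
MPC = 1 − MPS = 0.6
From S(5950) = 1640: −a + 0.4(5950) = 1640, so a = 2380 − 1640 = 740
Break-even (S = 0): Y = a/MPS = 740/0.4 = 1850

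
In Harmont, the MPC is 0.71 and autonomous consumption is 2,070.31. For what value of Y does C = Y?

Y = 7139

At break-even, C = Y: 2070.31 + 0.71Y = Y
0.29Y = 2070.31, so Y = 2070.31/0.29 = 7139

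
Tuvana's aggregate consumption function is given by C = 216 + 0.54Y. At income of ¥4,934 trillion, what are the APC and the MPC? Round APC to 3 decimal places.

APC = 0.584; MPC = 0.54

MPC = 0.54 (the slope of the consumption function)
C = 216 + 0.54(4934) = 2880.36, so APC = 2880.36/4934 = 0.584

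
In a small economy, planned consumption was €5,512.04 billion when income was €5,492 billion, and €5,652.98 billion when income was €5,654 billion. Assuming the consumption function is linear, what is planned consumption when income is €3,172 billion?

MPC = (5652.98 − 5512.04)/(5654 − 5492) = 140.94/162 = 0.87
a = 5512.04 − 0.87(5492) = 5512.04 − 4778.04 = 734
C = 734 + 0.87(3172) = 734 + 2759.64 = 3493.64

C = 3493.64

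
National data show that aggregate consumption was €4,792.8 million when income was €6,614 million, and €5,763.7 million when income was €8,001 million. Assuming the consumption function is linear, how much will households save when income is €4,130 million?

S = 1076

MPC = (5763.7 − 4792.8)/(8001 − 6614) = 970.9/1387 = 0.7
a = 4792.8 − 0.7(6614) = 4792.8 − 4629.8 = 163
C = 163 + 0.7(4130) = 3054
S = 4130 − 3054 = 1076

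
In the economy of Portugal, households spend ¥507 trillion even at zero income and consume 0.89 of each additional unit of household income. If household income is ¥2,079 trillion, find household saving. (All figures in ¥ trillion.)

C = 507 + 0.89(2079) = 507 + 1850.31 = 2357.31
S = Y − C = 2079 − 2357.31 = -278.31

S = -278.31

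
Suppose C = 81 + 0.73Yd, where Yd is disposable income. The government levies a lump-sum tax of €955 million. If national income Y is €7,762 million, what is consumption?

C = 5050.11

Yd = Y − T = 7762 − 955 = 6807
C = 81 + 0.73(6807) = 81 + 4969.11 = 5050.11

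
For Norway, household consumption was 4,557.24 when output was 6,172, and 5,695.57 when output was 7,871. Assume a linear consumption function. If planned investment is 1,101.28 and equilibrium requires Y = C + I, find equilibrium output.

Y = 4616

MPC = (5695.57 − 4557.24)/(7871 − 6172) = 1138.33/1699 = 0.67
a = 4557.24 − 0.67(6172) = 422
Equilibrium: Y = 422 + 0.67Y + 1101.28
0.33Y = 1523.28, so Y = 1523.28/0.33 = 4616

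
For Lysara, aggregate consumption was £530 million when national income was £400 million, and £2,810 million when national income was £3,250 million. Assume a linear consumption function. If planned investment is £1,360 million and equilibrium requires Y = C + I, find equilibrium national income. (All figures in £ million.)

MPC = (2810 − 530)/(3250 − 400) = 2280/2850 = 0.8
a = 530 − 0.8(400) = 210
Equilibrium: Y = 210 + 0.8Y + 1360
0.2Y = 1570, so Y = 1570/0.2 = 7850

Y = 7850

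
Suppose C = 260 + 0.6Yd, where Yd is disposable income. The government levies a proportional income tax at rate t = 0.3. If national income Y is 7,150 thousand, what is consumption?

C = 3263

Yd = (1 − 0.3)(7150) = 0.7(7150) = 5005
C = 260 + 0.6(5005) = 260 + 3003 = 3263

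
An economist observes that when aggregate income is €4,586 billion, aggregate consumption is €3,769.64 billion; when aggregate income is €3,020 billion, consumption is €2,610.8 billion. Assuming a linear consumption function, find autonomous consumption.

MPC = ΔC/ΔY = (3769.64 − 2610.8)/(4586 − 3020) = 1158.84/1566 = 0.74
a = C − MPC·Y = 2610.8 − 0.74(3020) = 2610.8 − 2234.8 = 376

a = 376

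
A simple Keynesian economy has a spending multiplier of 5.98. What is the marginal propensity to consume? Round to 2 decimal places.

k = 1/(1 − MPC), so 1 − MPC = 1/k = 1/5.98 = 0.1672
MPC = 1 − 0.1672 = 0.83

MPC = 0.83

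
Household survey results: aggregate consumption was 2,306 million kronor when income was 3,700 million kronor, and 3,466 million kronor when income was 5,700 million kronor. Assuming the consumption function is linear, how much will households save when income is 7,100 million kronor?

S = 2822

MPC = (3466 − 2306)/(5700 − 3700) = 1160/2000 = 0.58
a = 2306 − 0.58(3700) = 2306 − 2146 = 160
C = 160 + 0.58(7100) = 4278
S = 7100 − 4278 = 2822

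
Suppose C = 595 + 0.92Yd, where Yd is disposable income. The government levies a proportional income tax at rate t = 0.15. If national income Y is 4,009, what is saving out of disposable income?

S = -322.388

Yd = (1 − 0.15)(4009) = 0.85(4009) = 3407.65
C = 595 + 0.92(3407.65) = 595 + 3135.038 = 3730.038
S = Yd − C = 3407.65 − 3730.038 = -322.388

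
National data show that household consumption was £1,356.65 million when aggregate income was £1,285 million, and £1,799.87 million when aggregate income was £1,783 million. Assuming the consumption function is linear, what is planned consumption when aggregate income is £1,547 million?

C = 1589.83

MPC = (1799.87 − 1356.65)/(1783 − 1285) = 443.22/498 = 0.89
a = 1356.65 − 0.89(1285) = 1356.65 − 1143.65 = 213
C = 213 + 0.89(1547) = 213 + 1376.83 = 1589.83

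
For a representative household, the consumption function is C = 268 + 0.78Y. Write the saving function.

S = -268 + 0.22Y

S = Y − C = Y − (268 + 0.78Y) = -268 + (1 − 0.78)Y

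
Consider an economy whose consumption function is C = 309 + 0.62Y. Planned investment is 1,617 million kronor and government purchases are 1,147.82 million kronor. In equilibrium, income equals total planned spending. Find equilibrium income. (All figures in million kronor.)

Y = C + I + G = 309 + 0.62Y + 1617 + 1147.82
Y − 0.62Y = 3073.82
0.38Y = 3073.82, so Y = 3073.82/0.38 = 8089

Y = 8089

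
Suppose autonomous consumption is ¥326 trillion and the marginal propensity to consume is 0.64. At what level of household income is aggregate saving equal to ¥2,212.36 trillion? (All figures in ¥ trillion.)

S = Y − C = -326 + 0.36Y
-326 + 0.36Y = 2212.36, so 0.36Y = 2538.36 and Y = 7051

Y = 7051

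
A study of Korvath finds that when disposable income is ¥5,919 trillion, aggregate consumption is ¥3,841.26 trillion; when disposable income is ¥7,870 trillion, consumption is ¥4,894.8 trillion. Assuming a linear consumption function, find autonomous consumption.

a = 645

MPC = ΔC/ΔY = (4894.8 − 3841.26)/(7870 − 5919) = 1053.54/1951 = 0.54
a = C − MPC·Y = 3841.26 − 0.54(5919) = 3841.26 − 3196.26 = 645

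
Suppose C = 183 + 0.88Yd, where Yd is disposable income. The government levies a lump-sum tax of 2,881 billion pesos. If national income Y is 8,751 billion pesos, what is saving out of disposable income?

Yd = Y − T = 8751 − 2881 = 5870
C = 183 + 0.88(5870) = 183 + 5165.6 = 5348.6
S = Yd − C = 5870 − 5348.6 = 521.4

S = 521.4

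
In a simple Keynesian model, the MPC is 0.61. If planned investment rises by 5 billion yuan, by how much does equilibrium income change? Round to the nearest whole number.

ΔY ≈ 13

The multiplier is 1/(1 − MPC) = 1/0.39.
ΔY = 5/0.39 = 12.82 ≈ 13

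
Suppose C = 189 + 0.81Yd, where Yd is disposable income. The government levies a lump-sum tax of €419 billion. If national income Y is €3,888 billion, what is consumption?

Yd = Y − T = 3888 − 419 = 3469
C = 189 + 0.81(3469) = 189 + 2809.89 = 2998.89

C = 2998.89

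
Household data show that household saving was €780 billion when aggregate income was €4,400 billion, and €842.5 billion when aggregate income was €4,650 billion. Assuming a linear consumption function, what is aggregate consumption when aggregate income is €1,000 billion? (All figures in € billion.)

MPS = ΔS/ΔY = (842.5 − 780)/(4650 − 4400) = 62.5/250 = 0.25
MPC = 1 − MPS = 0.75
Autonomous saving = 780 − 0.25(4400) = -320, so a = 320
C = 320 + 0.75(1000) = 320 + 750 = 1070

C = 1070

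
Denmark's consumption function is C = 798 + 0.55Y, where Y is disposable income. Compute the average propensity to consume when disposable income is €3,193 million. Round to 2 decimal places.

C = 798 + 0.55(3193) = 2554.15
APC = C/Y = 2554.15/3193 = 0.80

APC = 0.80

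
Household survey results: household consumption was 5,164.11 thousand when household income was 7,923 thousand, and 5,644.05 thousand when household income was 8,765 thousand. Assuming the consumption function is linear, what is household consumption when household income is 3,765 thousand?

MPC = (5644.05 − 5164.11)/(8765 − 7923) = 479.94/842 = 0.57
a = 5164.11 − 0.57(7923) = 5164.11 − 4516.11 = 648
C = 648 + 0.57(3765) = 648 + 2146.05 = 2794.05

C = 2794.05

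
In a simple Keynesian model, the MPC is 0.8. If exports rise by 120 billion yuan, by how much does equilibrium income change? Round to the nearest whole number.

The multiplier is 1/(1 − MPC) = 1/0.2.
ΔY = 120/0.2 = 600.00 ≈ 600

ΔY ≈ 600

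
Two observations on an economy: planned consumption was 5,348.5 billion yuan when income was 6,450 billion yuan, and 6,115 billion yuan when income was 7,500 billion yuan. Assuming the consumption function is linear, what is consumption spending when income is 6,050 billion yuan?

MPC = (6115 − 5348.5)/(7500 − 6450) = 766.5/1050 = 0.73
a = 5348.5 − 0.73(6450) = 5348.5 − 4708.5 = 640
C = 640 + 0.73(6050) = 640 + 4416.5 = 5056.5

C = 5056.5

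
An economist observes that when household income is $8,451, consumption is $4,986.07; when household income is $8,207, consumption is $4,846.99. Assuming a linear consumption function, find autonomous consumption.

a = 169

MPC = ΔC/ΔY = (4986.07 − 4846.99)/(8451 − 8207) = 139.08/244 = 0.57
a = C − MPC·Y = 4846.99 − 0.57(8207) = 4846.99 − 4677.99 = 169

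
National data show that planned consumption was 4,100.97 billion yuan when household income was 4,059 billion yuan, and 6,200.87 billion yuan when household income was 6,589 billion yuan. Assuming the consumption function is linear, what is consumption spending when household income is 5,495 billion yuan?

MPC = (6200.87 − 4100.97)/(6589 − 4059) = 2099.9/2530 = 0.83
a = 4100.97 − 0.83(4059) = 4100.97 − 3368.97 = 732
C = 732 + 0.83(5495) = 732 + 4560.85 = 5292.85

C = 5292.85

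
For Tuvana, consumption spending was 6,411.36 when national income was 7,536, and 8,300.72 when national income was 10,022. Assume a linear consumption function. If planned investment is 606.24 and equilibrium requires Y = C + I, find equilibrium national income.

MPC = (8300.72 − 6411.36)/(10022 − 7536) = 1889.36/2486 = 0.76
a = 6411.36 − 0.76(7536) = 684
Equilibrium: Y = 684 + 0.76Y + 606.24
0.24Y = 1290.24, so Y = 1290.24/0.24 = 5376

Y = 5376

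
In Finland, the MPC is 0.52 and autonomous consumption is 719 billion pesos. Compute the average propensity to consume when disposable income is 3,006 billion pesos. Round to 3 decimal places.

APC = 0.759

C = 719 + 0.52(3006) = 2282.12
APC = C/Y = 2282.12/3006 = 0.759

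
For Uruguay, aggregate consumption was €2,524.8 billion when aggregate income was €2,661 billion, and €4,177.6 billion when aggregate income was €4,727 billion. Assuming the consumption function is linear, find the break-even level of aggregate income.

MPC = (4177.6 − 2524.8)/(4727 − 2661) = 1652.8/2066 = 0.8
a = 2524.8 − 0.8(2661) = 2524.8 − 2128.8 = 396
Break-even: Y = a/(1−MPC) = 396/0.2 = 1980

Y = 1980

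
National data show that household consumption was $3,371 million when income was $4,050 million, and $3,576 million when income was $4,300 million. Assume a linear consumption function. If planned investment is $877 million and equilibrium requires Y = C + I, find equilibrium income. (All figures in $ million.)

MPC = (3576 − 3371)/(4300 − 4050) = 205/250 = 0.82
a = 3371 − 0.82(4050) = 50
Equilibrium: Y = 50 + 0.82Y + 877
0.18Y = 927, so Y = 927/0.18 = 5150

Y = 5150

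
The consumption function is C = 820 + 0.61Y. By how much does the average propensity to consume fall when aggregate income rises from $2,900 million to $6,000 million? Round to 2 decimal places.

ΔAPC = 0.15

At Y = 2900: C = 820 + 0.61(2900) = 2589, APC = 2589/2900 = 0.893
At Y = 6000: C = 4480, APC = 4480/6000 = 0.747
Fall in APC = 0.893 − 0.747 = 0.146 ≈ 0.15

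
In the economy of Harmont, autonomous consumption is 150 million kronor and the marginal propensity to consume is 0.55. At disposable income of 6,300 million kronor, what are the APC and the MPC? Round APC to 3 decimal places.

MPC = 0.55 (the slope of the consumption function)
C = 150 + 0.55(6300) = 3615, so APC = 3615/6300 = 0.574

APC = 0.574; MPC = 0.55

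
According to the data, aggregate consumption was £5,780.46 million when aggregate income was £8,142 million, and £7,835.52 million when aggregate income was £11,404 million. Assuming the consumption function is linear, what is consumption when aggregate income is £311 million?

MPC = (7835.52 − 5780.46)/(11404 − 8142) = 2055.06/3262 = 0.63
a = 5780.46 − 0.63(8142) = 5780.46 − 5129.46 = 651
C = 651 + 0.63(311) = 651 + 195.93 = 846.93

C = 846.93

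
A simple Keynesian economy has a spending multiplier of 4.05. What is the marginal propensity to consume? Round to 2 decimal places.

k = 1/(1 − MPC), so 1 − MPC = 1/k = 1/4.05 = 0.2469
MPC = 1 − 0.2469 = 0.75

MPC = 0.75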